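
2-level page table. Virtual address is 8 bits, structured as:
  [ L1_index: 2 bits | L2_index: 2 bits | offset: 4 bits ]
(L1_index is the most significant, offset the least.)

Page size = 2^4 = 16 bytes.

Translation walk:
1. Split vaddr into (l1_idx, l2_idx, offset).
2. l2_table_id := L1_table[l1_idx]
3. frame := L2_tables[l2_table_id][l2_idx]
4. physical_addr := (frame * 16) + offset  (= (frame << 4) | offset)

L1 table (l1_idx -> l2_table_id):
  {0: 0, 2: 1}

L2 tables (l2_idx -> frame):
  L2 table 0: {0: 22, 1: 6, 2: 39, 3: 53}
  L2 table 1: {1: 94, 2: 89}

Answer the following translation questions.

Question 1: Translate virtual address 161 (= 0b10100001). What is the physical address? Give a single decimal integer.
Answer: 1425

Derivation:
vaddr = 161 = 0b10100001
Split: l1_idx=2, l2_idx=2, offset=1
L1[2] = 1
L2[1][2] = 89
paddr = 89 * 16 + 1 = 1425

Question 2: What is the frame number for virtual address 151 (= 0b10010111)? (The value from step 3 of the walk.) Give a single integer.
Answer: 94

Derivation:
vaddr = 151: l1_idx=2, l2_idx=1
L1[2] = 1; L2[1][1] = 94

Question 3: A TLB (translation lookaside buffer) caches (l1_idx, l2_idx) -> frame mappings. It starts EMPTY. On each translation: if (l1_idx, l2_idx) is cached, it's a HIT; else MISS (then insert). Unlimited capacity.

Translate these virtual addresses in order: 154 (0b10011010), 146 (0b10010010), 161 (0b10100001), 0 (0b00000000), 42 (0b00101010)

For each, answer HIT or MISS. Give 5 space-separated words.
Answer: MISS HIT MISS MISS MISS

Derivation:
vaddr=154: (2,1) not in TLB -> MISS, insert
vaddr=146: (2,1) in TLB -> HIT
vaddr=161: (2,2) not in TLB -> MISS, insert
vaddr=0: (0,0) not in TLB -> MISS, insert
vaddr=42: (0,2) not in TLB -> MISS, insert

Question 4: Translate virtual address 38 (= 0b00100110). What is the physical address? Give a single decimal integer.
vaddr = 38 = 0b00100110
Split: l1_idx=0, l2_idx=2, offset=6
L1[0] = 0
L2[0][2] = 39
paddr = 39 * 16 + 6 = 630

Answer: 630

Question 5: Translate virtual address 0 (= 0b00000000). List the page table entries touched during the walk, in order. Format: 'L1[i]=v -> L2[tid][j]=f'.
vaddr = 0 = 0b00000000
Split: l1_idx=0, l2_idx=0, offset=0

Answer: L1[0]=0 -> L2[0][0]=22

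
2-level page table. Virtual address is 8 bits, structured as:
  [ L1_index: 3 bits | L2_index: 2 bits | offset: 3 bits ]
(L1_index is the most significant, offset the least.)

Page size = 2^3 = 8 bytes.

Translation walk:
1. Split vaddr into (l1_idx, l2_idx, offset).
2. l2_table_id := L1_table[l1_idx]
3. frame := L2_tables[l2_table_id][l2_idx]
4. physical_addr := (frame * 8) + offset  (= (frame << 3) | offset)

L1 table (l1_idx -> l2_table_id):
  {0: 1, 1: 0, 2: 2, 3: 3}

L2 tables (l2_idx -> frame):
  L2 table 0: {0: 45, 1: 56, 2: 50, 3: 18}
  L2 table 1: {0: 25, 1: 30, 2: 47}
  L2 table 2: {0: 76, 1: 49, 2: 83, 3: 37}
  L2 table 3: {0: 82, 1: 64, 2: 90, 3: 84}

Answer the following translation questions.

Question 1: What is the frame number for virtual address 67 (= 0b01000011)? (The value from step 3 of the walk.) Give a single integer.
Answer: 76

Derivation:
vaddr = 67: l1_idx=2, l2_idx=0
L1[2] = 2; L2[2][0] = 76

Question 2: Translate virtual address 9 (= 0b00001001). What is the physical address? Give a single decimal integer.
Answer: 241

Derivation:
vaddr = 9 = 0b00001001
Split: l1_idx=0, l2_idx=1, offset=1
L1[0] = 1
L2[1][1] = 30
paddr = 30 * 8 + 1 = 241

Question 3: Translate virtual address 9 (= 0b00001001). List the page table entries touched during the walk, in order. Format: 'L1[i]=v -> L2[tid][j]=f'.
Answer: L1[0]=1 -> L2[1][1]=30

Derivation:
vaddr = 9 = 0b00001001
Split: l1_idx=0, l2_idx=1, offset=1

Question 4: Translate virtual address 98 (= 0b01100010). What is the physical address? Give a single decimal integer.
Answer: 658

Derivation:
vaddr = 98 = 0b01100010
Split: l1_idx=3, l2_idx=0, offset=2
L1[3] = 3
L2[3][0] = 82
paddr = 82 * 8 + 2 = 658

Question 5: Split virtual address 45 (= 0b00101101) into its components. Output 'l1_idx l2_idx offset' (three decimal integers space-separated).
Answer: 1 1 5

Derivation:
vaddr = 45 = 0b00101101
  top 3 bits -> l1_idx = 1
  next 2 bits -> l2_idx = 1
  bottom 3 bits -> offset = 5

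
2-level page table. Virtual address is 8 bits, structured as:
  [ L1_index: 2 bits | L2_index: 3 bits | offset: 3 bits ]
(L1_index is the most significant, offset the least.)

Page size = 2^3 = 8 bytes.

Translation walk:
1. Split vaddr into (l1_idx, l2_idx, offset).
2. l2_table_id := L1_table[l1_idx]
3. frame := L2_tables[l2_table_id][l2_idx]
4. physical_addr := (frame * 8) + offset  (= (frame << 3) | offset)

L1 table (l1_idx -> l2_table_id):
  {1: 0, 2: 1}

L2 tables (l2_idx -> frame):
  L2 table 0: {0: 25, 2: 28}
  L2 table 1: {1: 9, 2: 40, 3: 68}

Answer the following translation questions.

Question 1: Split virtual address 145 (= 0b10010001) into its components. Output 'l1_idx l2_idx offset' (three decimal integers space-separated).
vaddr = 145 = 0b10010001
  top 2 bits -> l1_idx = 2
  next 3 bits -> l2_idx = 2
  bottom 3 bits -> offset = 1

Answer: 2 2 1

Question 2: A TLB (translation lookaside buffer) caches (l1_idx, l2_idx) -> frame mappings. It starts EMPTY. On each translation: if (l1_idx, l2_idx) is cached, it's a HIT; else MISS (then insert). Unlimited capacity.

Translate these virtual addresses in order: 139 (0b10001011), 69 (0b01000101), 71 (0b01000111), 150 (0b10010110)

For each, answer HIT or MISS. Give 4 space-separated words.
vaddr=139: (2,1) not in TLB -> MISS, insert
vaddr=69: (1,0) not in TLB -> MISS, insert
vaddr=71: (1,0) in TLB -> HIT
vaddr=150: (2,2) not in TLB -> MISS, insert

Answer: MISS MISS HIT MISS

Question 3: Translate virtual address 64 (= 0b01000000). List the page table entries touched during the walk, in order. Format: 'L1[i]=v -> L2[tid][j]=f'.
vaddr = 64 = 0b01000000
Split: l1_idx=1, l2_idx=0, offset=0

Answer: L1[1]=0 -> L2[0][0]=25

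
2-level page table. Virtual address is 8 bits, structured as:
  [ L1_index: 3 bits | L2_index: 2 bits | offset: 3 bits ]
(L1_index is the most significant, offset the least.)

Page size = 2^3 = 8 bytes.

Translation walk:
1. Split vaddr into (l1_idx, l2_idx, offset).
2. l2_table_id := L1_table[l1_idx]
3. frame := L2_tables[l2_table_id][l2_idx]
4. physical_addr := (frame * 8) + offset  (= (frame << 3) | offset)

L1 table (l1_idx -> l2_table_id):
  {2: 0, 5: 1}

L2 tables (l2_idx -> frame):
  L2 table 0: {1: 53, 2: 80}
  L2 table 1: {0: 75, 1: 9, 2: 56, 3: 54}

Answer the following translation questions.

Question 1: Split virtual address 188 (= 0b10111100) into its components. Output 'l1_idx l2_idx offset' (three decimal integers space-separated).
Answer: 5 3 4

Derivation:
vaddr = 188 = 0b10111100
  top 3 bits -> l1_idx = 5
  next 2 bits -> l2_idx = 3
  bottom 3 bits -> offset = 4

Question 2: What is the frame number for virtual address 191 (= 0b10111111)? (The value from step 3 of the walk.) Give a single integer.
Answer: 54

Derivation:
vaddr = 191: l1_idx=5, l2_idx=3
L1[5] = 1; L2[1][3] = 54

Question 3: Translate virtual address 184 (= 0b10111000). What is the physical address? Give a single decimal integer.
Answer: 432

Derivation:
vaddr = 184 = 0b10111000
Split: l1_idx=5, l2_idx=3, offset=0
L1[5] = 1
L2[1][3] = 54
paddr = 54 * 8 + 0 = 432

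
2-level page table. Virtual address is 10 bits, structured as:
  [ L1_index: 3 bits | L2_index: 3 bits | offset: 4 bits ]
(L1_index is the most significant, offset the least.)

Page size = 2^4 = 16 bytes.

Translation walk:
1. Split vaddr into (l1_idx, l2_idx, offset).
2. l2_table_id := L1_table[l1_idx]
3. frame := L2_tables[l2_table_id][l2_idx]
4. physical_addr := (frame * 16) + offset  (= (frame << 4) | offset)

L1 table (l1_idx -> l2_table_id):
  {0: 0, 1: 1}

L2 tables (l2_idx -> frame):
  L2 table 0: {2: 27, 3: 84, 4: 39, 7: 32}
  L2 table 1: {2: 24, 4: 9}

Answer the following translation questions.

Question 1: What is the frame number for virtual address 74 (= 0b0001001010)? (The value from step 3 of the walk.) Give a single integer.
Answer: 39

Derivation:
vaddr = 74: l1_idx=0, l2_idx=4
L1[0] = 0; L2[0][4] = 39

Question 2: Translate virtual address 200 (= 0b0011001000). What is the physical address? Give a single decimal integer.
Answer: 152

Derivation:
vaddr = 200 = 0b0011001000
Split: l1_idx=1, l2_idx=4, offset=8
L1[1] = 1
L2[1][4] = 9
paddr = 9 * 16 + 8 = 152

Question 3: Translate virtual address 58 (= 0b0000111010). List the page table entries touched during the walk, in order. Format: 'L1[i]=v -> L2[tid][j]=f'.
Answer: L1[0]=0 -> L2[0][3]=84

Derivation:
vaddr = 58 = 0b0000111010
Split: l1_idx=0, l2_idx=3, offset=10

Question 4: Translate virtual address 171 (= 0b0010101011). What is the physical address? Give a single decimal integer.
vaddr = 171 = 0b0010101011
Split: l1_idx=1, l2_idx=2, offset=11
L1[1] = 1
L2[1][2] = 24
paddr = 24 * 16 + 11 = 395

Answer: 395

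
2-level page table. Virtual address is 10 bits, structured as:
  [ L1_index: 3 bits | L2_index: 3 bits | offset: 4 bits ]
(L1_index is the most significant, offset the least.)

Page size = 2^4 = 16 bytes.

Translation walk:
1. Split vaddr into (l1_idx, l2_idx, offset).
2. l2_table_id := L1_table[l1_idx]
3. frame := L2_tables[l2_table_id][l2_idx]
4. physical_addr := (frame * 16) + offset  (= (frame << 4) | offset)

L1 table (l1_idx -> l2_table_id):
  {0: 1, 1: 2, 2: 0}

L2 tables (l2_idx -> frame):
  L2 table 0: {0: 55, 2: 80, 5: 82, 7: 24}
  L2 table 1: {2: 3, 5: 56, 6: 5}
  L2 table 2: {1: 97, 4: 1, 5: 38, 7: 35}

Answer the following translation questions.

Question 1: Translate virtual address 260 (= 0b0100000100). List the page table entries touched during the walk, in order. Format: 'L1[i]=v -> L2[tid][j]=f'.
Answer: L1[2]=0 -> L2[0][0]=55

Derivation:
vaddr = 260 = 0b0100000100
Split: l1_idx=2, l2_idx=0, offset=4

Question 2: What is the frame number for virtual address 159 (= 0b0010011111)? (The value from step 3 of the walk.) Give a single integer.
vaddr = 159: l1_idx=1, l2_idx=1
L1[1] = 2; L2[2][1] = 97

Answer: 97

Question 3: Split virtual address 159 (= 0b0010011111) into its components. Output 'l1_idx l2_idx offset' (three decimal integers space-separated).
vaddr = 159 = 0b0010011111
  top 3 bits -> l1_idx = 1
  next 3 bits -> l2_idx = 1
  bottom 4 bits -> offset = 15

Answer: 1 1 15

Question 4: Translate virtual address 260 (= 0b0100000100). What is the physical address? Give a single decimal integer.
Answer: 884

Derivation:
vaddr = 260 = 0b0100000100
Split: l1_idx=2, l2_idx=0, offset=4
L1[2] = 0
L2[0][0] = 55
paddr = 55 * 16 + 4 = 884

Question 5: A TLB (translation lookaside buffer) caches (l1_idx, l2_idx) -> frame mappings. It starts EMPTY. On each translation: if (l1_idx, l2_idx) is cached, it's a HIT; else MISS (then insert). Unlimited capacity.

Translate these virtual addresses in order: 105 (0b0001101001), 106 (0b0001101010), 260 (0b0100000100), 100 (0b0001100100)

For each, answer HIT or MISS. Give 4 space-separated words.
Answer: MISS HIT MISS HIT

Derivation:
vaddr=105: (0,6) not in TLB -> MISS, insert
vaddr=106: (0,6) in TLB -> HIT
vaddr=260: (2,0) not in TLB -> MISS, insert
vaddr=100: (0,6) in TLB -> HIT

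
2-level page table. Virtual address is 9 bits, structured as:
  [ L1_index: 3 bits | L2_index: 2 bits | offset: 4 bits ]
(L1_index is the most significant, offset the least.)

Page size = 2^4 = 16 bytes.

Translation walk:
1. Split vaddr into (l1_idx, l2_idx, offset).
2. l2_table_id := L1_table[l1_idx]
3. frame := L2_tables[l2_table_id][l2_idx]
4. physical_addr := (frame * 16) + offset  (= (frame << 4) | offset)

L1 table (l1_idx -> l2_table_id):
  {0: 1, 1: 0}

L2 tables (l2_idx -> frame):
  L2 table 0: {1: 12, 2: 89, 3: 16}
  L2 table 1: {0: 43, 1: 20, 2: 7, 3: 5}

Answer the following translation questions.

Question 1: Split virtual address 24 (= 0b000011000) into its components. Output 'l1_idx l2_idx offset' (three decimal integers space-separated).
Answer: 0 1 8

Derivation:
vaddr = 24 = 0b000011000
  top 3 bits -> l1_idx = 0
  next 2 bits -> l2_idx = 1
  bottom 4 bits -> offset = 8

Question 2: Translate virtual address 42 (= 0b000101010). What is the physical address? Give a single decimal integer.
Answer: 122

Derivation:
vaddr = 42 = 0b000101010
Split: l1_idx=0, l2_idx=2, offset=10
L1[0] = 1
L2[1][2] = 7
paddr = 7 * 16 + 10 = 122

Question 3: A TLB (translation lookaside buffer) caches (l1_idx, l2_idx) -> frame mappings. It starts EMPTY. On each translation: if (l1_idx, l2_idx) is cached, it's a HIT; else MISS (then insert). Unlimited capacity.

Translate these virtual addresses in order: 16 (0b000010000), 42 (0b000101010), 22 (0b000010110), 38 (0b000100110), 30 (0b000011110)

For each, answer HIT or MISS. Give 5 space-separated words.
vaddr=16: (0,1) not in TLB -> MISS, insert
vaddr=42: (0,2) not in TLB -> MISS, insert
vaddr=22: (0,1) in TLB -> HIT
vaddr=38: (0,2) in TLB -> HIT
vaddr=30: (0,1) in TLB -> HIT

Answer: MISS MISS HIT HIT HIT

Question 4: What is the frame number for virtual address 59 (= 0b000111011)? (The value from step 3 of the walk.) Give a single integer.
Answer: 5

Derivation:
vaddr = 59: l1_idx=0, l2_idx=3
L1[0] = 1; L2[1][3] = 5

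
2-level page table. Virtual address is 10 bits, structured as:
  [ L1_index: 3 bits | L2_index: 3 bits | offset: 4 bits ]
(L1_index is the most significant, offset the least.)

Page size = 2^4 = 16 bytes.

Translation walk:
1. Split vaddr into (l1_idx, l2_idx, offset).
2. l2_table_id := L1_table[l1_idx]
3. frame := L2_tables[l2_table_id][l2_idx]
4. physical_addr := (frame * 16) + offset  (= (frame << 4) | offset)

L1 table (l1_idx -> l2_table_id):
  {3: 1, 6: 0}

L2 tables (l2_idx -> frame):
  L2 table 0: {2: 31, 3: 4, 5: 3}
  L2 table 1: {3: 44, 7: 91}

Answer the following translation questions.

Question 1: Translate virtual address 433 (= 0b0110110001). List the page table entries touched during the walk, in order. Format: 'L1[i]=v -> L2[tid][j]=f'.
Answer: L1[3]=1 -> L2[1][3]=44

Derivation:
vaddr = 433 = 0b0110110001
Split: l1_idx=3, l2_idx=3, offset=1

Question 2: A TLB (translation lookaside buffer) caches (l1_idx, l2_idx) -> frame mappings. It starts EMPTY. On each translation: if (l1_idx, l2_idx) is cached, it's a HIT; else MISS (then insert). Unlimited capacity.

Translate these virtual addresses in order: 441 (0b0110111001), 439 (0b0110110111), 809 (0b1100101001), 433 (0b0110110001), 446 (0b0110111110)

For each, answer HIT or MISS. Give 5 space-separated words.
Answer: MISS HIT MISS HIT HIT

Derivation:
vaddr=441: (3,3) not in TLB -> MISS, insert
vaddr=439: (3,3) in TLB -> HIT
vaddr=809: (6,2) not in TLB -> MISS, insert
vaddr=433: (3,3) in TLB -> HIT
vaddr=446: (3,3) in TLB -> HIT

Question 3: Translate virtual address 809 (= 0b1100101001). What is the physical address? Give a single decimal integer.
vaddr = 809 = 0b1100101001
Split: l1_idx=6, l2_idx=2, offset=9
L1[6] = 0
L2[0][2] = 31
paddr = 31 * 16 + 9 = 505

Answer: 505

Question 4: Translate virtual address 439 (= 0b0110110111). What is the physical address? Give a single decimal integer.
Answer: 711

Derivation:
vaddr = 439 = 0b0110110111
Split: l1_idx=3, l2_idx=3, offset=7
L1[3] = 1
L2[1][3] = 44
paddr = 44 * 16 + 7 = 711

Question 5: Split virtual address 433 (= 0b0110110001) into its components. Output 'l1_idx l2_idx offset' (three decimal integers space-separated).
vaddr = 433 = 0b0110110001
  top 3 bits -> l1_idx = 3
  next 3 bits -> l2_idx = 3
  bottom 4 bits -> offset = 1

Answer: 3 3 1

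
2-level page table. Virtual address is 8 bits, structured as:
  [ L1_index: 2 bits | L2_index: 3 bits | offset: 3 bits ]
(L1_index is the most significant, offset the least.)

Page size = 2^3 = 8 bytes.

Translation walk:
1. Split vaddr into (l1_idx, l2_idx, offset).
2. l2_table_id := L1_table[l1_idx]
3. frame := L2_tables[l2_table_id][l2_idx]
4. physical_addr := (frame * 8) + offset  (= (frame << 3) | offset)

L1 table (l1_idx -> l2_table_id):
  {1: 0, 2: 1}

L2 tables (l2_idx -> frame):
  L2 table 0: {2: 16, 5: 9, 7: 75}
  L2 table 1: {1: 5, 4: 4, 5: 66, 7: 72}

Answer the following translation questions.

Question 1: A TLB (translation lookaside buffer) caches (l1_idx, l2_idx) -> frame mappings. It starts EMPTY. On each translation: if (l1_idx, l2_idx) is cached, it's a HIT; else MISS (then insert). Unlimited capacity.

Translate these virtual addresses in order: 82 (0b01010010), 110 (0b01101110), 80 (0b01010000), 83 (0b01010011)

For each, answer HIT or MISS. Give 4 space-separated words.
vaddr=82: (1,2) not in TLB -> MISS, insert
vaddr=110: (1,5) not in TLB -> MISS, insert
vaddr=80: (1,2) in TLB -> HIT
vaddr=83: (1,2) in TLB -> HIT

Answer: MISS MISS HIT HIT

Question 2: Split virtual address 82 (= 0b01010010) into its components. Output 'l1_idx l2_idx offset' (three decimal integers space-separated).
Answer: 1 2 2

Derivation:
vaddr = 82 = 0b01010010
  top 2 bits -> l1_idx = 1
  next 3 bits -> l2_idx = 2
  bottom 3 bits -> offset = 2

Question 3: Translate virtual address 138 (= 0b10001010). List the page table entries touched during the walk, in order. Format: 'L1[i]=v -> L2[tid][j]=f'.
vaddr = 138 = 0b10001010
Split: l1_idx=2, l2_idx=1, offset=2

Answer: L1[2]=1 -> L2[1][1]=5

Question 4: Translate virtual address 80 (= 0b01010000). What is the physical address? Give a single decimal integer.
vaddr = 80 = 0b01010000
Split: l1_idx=1, l2_idx=2, offset=0
L1[1] = 0
L2[0][2] = 16
paddr = 16 * 8 + 0 = 128

Answer: 128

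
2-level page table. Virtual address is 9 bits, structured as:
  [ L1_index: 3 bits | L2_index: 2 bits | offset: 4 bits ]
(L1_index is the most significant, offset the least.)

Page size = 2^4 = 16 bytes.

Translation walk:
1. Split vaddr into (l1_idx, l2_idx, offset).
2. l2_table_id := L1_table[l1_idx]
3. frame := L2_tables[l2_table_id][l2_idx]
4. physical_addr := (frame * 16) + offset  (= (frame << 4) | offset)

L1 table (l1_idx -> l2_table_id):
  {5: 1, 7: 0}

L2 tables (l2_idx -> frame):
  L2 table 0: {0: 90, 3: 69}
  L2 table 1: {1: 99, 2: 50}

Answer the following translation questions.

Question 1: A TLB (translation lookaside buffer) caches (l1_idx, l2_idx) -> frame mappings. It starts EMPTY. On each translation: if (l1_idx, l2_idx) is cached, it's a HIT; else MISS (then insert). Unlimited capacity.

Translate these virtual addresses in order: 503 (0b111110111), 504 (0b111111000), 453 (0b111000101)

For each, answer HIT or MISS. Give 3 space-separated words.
Answer: MISS HIT MISS

Derivation:
vaddr=503: (7,3) not in TLB -> MISS, insert
vaddr=504: (7,3) in TLB -> HIT
vaddr=453: (7,0) not in TLB -> MISS, insert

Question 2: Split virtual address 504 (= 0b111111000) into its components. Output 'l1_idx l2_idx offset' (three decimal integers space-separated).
Answer: 7 3 8

Derivation:
vaddr = 504 = 0b111111000
  top 3 bits -> l1_idx = 7
  next 2 bits -> l2_idx = 3
  bottom 4 bits -> offset = 8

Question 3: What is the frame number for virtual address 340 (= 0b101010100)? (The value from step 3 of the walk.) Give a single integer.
Answer: 99

Derivation:
vaddr = 340: l1_idx=5, l2_idx=1
L1[5] = 1; L2[1][1] = 99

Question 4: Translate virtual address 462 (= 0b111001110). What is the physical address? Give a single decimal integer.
vaddr = 462 = 0b111001110
Split: l1_idx=7, l2_idx=0, offset=14
L1[7] = 0
L2[0][0] = 90
paddr = 90 * 16 + 14 = 1454

Answer: 1454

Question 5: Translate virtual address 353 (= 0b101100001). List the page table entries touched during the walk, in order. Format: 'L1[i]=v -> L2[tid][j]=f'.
vaddr = 353 = 0b101100001
Split: l1_idx=5, l2_idx=2, offset=1

Answer: L1[5]=1 -> L2[1][2]=50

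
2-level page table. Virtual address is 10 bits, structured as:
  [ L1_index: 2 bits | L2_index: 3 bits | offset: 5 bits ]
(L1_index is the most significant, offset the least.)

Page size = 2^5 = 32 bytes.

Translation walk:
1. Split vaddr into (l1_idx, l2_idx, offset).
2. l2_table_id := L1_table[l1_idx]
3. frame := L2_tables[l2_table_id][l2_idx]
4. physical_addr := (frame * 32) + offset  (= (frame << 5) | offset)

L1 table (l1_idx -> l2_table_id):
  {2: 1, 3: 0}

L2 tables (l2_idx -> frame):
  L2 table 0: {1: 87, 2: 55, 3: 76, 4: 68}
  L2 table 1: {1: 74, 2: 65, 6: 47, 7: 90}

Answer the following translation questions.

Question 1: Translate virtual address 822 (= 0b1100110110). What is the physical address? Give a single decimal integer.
vaddr = 822 = 0b1100110110
Split: l1_idx=3, l2_idx=1, offset=22
L1[3] = 0
L2[0][1] = 87
paddr = 87 * 32 + 22 = 2806

Answer: 2806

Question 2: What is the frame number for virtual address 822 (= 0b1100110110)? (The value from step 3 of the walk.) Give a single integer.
Answer: 87

Derivation:
vaddr = 822: l1_idx=3, l2_idx=1
L1[3] = 0; L2[0][1] = 87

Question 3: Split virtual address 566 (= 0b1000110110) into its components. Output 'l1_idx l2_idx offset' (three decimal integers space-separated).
vaddr = 566 = 0b1000110110
  top 2 bits -> l1_idx = 2
  next 3 bits -> l2_idx = 1
  bottom 5 bits -> offset = 22

Answer: 2 1 22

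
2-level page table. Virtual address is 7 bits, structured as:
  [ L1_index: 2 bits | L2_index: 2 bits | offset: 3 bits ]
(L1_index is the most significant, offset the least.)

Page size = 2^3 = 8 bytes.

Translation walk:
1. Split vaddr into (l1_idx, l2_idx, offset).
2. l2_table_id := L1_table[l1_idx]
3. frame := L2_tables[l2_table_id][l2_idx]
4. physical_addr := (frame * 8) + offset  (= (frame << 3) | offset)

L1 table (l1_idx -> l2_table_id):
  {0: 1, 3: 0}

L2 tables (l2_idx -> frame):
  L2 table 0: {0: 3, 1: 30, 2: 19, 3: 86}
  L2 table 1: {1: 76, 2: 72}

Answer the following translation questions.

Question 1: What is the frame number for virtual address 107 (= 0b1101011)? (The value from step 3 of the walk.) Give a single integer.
vaddr = 107: l1_idx=3, l2_idx=1
L1[3] = 0; L2[0][1] = 30

Answer: 30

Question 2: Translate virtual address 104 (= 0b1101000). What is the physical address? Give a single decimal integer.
Answer: 240

Derivation:
vaddr = 104 = 0b1101000
Split: l1_idx=3, l2_idx=1, offset=0
L1[3] = 0
L2[0][1] = 30
paddr = 30 * 8 + 0 = 240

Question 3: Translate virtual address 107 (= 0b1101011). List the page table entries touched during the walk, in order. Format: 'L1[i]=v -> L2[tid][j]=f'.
Answer: L1[3]=0 -> L2[0][1]=30

Derivation:
vaddr = 107 = 0b1101011
Split: l1_idx=3, l2_idx=1, offset=3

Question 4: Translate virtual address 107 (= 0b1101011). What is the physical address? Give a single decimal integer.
Answer: 243

Derivation:
vaddr = 107 = 0b1101011
Split: l1_idx=3, l2_idx=1, offset=3
L1[3] = 0
L2[0][1] = 30
paddr = 30 * 8 + 3 = 243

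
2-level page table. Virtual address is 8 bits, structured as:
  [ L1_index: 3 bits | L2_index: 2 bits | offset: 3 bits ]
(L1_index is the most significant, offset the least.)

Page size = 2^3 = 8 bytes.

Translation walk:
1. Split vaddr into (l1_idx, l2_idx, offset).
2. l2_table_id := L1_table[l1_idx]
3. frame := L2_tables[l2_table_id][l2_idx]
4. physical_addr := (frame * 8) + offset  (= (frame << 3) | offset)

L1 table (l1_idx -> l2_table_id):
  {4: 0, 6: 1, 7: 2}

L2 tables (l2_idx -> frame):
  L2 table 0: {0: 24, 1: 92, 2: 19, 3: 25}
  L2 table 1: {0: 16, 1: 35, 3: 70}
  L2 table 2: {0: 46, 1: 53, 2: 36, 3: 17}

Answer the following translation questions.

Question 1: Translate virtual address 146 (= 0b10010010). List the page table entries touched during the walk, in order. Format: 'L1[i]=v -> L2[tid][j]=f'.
Answer: L1[4]=0 -> L2[0][2]=19

Derivation:
vaddr = 146 = 0b10010010
Split: l1_idx=4, l2_idx=2, offset=2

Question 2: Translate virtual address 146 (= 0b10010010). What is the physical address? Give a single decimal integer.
vaddr = 146 = 0b10010010
Split: l1_idx=4, l2_idx=2, offset=2
L1[4] = 0
L2[0][2] = 19
paddr = 19 * 8 + 2 = 154

Answer: 154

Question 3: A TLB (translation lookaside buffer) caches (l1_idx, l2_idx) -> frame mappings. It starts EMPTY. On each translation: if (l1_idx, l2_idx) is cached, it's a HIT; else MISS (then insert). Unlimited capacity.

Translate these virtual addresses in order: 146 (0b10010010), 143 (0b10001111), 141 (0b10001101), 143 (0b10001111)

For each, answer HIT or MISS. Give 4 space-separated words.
Answer: MISS MISS HIT HIT

Derivation:
vaddr=146: (4,2) not in TLB -> MISS, insert
vaddr=143: (4,1) not in TLB -> MISS, insert
vaddr=141: (4,1) in TLB -> HIT
vaddr=143: (4,1) in TLB -> HIT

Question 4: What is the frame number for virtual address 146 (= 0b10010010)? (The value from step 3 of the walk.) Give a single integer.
vaddr = 146: l1_idx=4, l2_idx=2
L1[4] = 0; L2[0][2] = 19

Answer: 19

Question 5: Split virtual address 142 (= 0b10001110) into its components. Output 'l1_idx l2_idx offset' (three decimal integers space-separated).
Answer: 4 1 6

Derivation:
vaddr = 142 = 0b10001110
  top 3 bits -> l1_idx = 4
  next 2 bits -> l2_idx = 1
  bottom 3 bits -> offset = 6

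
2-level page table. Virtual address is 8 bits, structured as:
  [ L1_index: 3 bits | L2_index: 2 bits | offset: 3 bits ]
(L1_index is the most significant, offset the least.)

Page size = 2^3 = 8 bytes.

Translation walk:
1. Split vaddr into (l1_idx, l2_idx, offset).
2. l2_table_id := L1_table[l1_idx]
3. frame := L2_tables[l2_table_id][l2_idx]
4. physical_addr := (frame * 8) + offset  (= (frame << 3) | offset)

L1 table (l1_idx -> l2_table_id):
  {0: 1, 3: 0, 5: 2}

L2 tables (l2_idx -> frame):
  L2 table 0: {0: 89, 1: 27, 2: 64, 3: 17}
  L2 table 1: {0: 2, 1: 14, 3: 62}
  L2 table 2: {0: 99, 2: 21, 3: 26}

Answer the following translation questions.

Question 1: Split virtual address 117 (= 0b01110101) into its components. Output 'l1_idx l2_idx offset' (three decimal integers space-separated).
vaddr = 117 = 0b01110101
  top 3 bits -> l1_idx = 3
  next 2 bits -> l2_idx = 2
  bottom 3 bits -> offset = 5

Answer: 3 2 5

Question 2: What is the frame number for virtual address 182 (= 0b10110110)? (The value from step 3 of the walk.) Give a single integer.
vaddr = 182: l1_idx=5, l2_idx=2
L1[5] = 2; L2[2][2] = 21

Answer: 21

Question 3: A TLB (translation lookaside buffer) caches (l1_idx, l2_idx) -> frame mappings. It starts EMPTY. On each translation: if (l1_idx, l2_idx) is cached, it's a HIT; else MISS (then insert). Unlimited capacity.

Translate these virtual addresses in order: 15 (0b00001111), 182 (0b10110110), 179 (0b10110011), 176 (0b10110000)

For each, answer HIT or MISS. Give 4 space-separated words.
vaddr=15: (0,1) not in TLB -> MISS, insert
vaddr=182: (5,2) not in TLB -> MISS, insert
vaddr=179: (5,2) in TLB -> HIT
vaddr=176: (5,2) in TLB -> HIT

Answer: MISS MISS HIT HIT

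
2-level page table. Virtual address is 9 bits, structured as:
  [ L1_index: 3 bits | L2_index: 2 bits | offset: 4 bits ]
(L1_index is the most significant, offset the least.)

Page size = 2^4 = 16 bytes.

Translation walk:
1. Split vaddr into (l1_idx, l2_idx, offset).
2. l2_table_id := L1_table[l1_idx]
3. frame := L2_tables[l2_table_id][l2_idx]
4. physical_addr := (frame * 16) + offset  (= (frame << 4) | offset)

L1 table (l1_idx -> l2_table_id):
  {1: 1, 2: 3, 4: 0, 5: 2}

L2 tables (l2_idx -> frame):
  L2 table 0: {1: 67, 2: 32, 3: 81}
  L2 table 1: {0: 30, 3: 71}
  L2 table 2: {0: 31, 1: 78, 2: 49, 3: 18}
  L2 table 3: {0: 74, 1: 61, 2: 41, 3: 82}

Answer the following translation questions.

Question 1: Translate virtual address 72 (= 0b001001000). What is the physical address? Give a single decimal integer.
Answer: 488

Derivation:
vaddr = 72 = 0b001001000
Split: l1_idx=1, l2_idx=0, offset=8
L1[1] = 1
L2[1][0] = 30
paddr = 30 * 16 + 8 = 488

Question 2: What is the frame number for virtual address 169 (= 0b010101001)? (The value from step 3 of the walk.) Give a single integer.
vaddr = 169: l1_idx=2, l2_idx=2
L1[2] = 3; L2[3][2] = 41

Answer: 41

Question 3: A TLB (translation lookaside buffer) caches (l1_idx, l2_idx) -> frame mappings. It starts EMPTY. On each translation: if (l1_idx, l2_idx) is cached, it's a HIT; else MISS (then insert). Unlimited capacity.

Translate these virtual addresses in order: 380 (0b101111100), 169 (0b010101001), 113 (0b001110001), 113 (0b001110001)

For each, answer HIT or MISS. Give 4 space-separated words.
Answer: MISS MISS MISS HIT

Derivation:
vaddr=380: (5,3) not in TLB -> MISS, insert
vaddr=169: (2,2) not in TLB -> MISS, insert
vaddr=113: (1,3) not in TLB -> MISS, insert
vaddr=113: (1,3) in TLB -> HIT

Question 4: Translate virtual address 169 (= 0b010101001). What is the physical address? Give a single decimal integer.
Answer: 665

Derivation:
vaddr = 169 = 0b010101001
Split: l1_idx=2, l2_idx=2, offset=9
L1[2] = 3
L2[3][2] = 41
paddr = 41 * 16 + 9 = 665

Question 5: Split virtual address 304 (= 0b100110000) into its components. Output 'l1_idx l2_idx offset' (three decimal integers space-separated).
Answer: 4 3 0

Derivation:
vaddr = 304 = 0b100110000
  top 3 bits -> l1_idx = 4
  next 2 bits -> l2_idx = 3
  bottom 4 bits -> offset = 0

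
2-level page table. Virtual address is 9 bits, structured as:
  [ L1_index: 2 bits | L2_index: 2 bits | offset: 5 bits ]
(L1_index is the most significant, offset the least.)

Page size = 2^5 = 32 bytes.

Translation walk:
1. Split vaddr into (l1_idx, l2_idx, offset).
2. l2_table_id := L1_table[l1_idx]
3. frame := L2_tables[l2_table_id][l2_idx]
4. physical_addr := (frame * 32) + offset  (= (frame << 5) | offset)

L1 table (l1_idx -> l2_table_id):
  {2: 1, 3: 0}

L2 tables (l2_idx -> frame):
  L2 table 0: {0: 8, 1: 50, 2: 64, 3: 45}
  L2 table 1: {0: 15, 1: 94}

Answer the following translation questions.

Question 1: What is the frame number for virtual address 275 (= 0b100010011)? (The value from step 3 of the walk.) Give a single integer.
Answer: 15

Derivation:
vaddr = 275: l1_idx=2, l2_idx=0
L1[2] = 1; L2[1][0] = 15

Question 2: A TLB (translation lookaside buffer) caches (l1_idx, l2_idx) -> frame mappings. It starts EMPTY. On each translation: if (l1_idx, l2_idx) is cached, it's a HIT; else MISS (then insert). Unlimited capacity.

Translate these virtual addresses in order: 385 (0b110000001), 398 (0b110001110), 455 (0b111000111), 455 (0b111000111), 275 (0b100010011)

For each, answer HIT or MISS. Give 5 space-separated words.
Answer: MISS HIT MISS HIT MISS

Derivation:
vaddr=385: (3,0) not in TLB -> MISS, insert
vaddr=398: (3,0) in TLB -> HIT
vaddr=455: (3,2) not in TLB -> MISS, insert
vaddr=455: (3,2) in TLB -> HIT
vaddr=275: (2,0) not in TLB -> MISS, insert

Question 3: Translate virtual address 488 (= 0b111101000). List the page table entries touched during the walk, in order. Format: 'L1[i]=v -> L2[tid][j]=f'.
vaddr = 488 = 0b111101000
Split: l1_idx=3, l2_idx=3, offset=8

Answer: L1[3]=0 -> L2[0][3]=45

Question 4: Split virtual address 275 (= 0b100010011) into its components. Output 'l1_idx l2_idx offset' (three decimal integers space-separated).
Answer: 2 0 19

Derivation:
vaddr = 275 = 0b100010011
  top 2 bits -> l1_idx = 2
  next 2 bits -> l2_idx = 0
  bottom 5 bits -> offset = 19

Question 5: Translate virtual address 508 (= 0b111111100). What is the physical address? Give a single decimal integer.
Answer: 1468

Derivation:
vaddr = 508 = 0b111111100
Split: l1_idx=3, l2_idx=3, offset=28
L1[3] = 0
L2[0][3] = 45
paddr = 45 * 32 + 28 = 1468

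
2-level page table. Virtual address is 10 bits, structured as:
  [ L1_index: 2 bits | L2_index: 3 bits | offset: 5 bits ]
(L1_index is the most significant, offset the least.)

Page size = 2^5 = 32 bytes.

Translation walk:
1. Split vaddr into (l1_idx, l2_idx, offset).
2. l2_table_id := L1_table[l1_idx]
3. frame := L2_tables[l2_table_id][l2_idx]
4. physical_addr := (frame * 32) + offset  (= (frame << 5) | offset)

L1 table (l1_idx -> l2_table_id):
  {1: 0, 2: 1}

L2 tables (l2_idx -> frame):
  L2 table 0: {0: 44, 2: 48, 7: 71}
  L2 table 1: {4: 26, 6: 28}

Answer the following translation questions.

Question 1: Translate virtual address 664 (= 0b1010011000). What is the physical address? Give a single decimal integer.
vaddr = 664 = 0b1010011000
Split: l1_idx=2, l2_idx=4, offset=24
L1[2] = 1
L2[1][4] = 26
paddr = 26 * 32 + 24 = 856

Answer: 856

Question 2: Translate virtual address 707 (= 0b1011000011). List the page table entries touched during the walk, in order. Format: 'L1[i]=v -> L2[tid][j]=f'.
Answer: L1[2]=1 -> L2[1][6]=28

Derivation:
vaddr = 707 = 0b1011000011
Split: l1_idx=2, l2_idx=6, offset=3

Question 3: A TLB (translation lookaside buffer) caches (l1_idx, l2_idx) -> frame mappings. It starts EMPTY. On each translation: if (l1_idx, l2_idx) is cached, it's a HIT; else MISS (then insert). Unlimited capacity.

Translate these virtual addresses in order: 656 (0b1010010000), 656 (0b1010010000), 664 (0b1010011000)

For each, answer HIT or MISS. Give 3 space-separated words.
vaddr=656: (2,4) not in TLB -> MISS, insert
vaddr=656: (2,4) in TLB -> HIT
vaddr=664: (2,4) in TLB -> HIT

Answer: MISS HIT HIT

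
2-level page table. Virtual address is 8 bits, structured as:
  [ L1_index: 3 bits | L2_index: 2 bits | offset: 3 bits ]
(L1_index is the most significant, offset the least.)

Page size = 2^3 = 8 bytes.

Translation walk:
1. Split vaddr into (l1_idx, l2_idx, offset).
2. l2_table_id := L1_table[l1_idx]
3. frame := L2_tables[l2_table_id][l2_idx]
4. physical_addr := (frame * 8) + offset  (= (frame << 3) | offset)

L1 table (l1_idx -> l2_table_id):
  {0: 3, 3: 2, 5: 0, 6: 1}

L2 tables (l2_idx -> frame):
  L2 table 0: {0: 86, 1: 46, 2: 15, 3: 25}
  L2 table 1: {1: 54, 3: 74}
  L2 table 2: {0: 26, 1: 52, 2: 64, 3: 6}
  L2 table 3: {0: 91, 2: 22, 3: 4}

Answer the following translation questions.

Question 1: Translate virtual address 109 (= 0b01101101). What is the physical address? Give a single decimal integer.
Answer: 421

Derivation:
vaddr = 109 = 0b01101101
Split: l1_idx=3, l2_idx=1, offset=5
L1[3] = 2
L2[2][1] = 52
paddr = 52 * 8 + 5 = 421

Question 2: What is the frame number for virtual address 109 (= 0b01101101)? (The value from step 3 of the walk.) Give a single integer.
vaddr = 109: l1_idx=3, l2_idx=1
L1[3] = 2; L2[2][1] = 52

Answer: 52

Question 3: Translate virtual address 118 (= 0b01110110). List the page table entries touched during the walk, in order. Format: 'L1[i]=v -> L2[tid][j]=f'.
Answer: L1[3]=2 -> L2[2][2]=64

Derivation:
vaddr = 118 = 0b01110110
Split: l1_idx=3, l2_idx=2, offset=6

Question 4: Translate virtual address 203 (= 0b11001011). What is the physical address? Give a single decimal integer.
vaddr = 203 = 0b11001011
Split: l1_idx=6, l2_idx=1, offset=3
L1[6] = 1
L2[1][1] = 54
paddr = 54 * 8 + 3 = 435

Answer: 435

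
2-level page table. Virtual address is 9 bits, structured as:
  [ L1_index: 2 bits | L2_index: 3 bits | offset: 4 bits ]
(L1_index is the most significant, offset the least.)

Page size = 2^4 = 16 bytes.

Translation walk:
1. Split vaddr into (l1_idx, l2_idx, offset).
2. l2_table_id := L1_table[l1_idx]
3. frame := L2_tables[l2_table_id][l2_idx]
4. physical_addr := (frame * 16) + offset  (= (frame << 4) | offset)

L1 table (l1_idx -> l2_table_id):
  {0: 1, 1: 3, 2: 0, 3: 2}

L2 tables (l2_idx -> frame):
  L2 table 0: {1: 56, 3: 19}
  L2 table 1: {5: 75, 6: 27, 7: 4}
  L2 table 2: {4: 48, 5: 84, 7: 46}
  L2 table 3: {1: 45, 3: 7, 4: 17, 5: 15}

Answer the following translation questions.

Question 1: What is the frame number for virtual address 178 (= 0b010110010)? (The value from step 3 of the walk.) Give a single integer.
vaddr = 178: l1_idx=1, l2_idx=3
L1[1] = 3; L2[3][3] = 7

Answer: 7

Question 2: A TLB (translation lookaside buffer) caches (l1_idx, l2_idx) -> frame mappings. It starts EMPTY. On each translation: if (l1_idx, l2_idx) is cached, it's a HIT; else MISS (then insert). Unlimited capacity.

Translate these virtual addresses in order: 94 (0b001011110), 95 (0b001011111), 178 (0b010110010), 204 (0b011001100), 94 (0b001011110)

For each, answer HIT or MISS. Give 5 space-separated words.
Answer: MISS HIT MISS MISS HIT

Derivation:
vaddr=94: (0,5) not in TLB -> MISS, insert
vaddr=95: (0,5) in TLB -> HIT
vaddr=178: (1,3) not in TLB -> MISS, insert
vaddr=204: (1,4) not in TLB -> MISS, insert
vaddr=94: (0,5) in TLB -> HIT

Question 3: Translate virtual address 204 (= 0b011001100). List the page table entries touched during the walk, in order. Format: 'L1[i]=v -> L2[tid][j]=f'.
vaddr = 204 = 0b011001100
Split: l1_idx=1, l2_idx=4, offset=12

Answer: L1[1]=3 -> L2[3][4]=17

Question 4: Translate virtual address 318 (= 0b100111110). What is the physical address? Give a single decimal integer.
vaddr = 318 = 0b100111110
Split: l1_idx=2, l2_idx=3, offset=14
L1[2] = 0
L2[0][3] = 19
paddr = 19 * 16 + 14 = 318

Answer: 318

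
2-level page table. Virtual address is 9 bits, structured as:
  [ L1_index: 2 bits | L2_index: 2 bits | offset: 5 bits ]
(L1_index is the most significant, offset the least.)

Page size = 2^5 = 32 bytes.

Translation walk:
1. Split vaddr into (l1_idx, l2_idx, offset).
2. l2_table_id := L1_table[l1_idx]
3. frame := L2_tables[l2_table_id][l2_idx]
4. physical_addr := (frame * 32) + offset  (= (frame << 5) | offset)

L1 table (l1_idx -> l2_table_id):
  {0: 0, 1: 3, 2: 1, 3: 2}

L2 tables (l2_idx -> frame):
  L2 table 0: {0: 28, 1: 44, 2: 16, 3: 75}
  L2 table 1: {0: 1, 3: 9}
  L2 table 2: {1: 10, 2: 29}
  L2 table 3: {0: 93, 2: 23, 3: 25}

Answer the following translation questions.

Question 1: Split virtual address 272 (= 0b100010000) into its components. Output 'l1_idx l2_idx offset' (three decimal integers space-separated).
vaddr = 272 = 0b100010000
  top 2 bits -> l1_idx = 2
  next 2 bits -> l2_idx = 0
  bottom 5 bits -> offset = 16

Answer: 2 0 16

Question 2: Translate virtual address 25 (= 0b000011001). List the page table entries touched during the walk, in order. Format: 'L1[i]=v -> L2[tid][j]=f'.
vaddr = 25 = 0b000011001
Split: l1_idx=0, l2_idx=0, offset=25

Answer: L1[0]=0 -> L2[0][0]=28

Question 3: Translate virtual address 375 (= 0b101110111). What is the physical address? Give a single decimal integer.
vaddr = 375 = 0b101110111
Split: l1_idx=2, l2_idx=3, offset=23
L1[2] = 1
L2[1][3] = 9
paddr = 9 * 32 + 23 = 311

Answer: 311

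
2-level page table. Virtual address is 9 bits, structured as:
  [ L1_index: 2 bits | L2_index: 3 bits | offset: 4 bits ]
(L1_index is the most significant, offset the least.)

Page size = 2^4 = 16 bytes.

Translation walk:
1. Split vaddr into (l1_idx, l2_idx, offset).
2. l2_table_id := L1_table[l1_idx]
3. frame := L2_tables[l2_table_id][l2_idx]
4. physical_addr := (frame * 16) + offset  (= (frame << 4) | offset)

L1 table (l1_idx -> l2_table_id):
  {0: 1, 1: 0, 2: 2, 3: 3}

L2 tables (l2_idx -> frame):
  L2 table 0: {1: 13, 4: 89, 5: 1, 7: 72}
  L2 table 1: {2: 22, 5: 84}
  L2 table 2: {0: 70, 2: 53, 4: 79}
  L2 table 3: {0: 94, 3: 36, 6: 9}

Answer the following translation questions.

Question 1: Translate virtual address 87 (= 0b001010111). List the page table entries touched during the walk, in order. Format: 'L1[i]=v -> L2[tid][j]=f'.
vaddr = 87 = 0b001010111
Split: l1_idx=0, l2_idx=5, offset=7

Answer: L1[0]=1 -> L2[1][5]=84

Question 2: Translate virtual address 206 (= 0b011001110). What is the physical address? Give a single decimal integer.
Answer: 1438

Derivation:
vaddr = 206 = 0b011001110
Split: l1_idx=1, l2_idx=4, offset=14
L1[1] = 0
L2[0][4] = 89
paddr = 89 * 16 + 14 = 1438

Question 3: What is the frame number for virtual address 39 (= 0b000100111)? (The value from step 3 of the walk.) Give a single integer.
Answer: 22

Derivation:
vaddr = 39: l1_idx=0, l2_idx=2
L1[0] = 1; L2[1][2] = 22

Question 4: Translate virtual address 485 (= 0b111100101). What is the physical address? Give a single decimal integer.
vaddr = 485 = 0b111100101
Split: l1_idx=3, l2_idx=6, offset=5
L1[3] = 3
L2[3][6] = 9
paddr = 9 * 16 + 5 = 149

Answer: 149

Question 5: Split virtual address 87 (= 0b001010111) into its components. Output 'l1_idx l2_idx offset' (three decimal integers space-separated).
Answer: 0 5 7

Derivation:
vaddr = 87 = 0b001010111
  top 2 bits -> l1_idx = 0
  next 3 bits -> l2_idx = 5
  bottom 4 bits -> offset = 7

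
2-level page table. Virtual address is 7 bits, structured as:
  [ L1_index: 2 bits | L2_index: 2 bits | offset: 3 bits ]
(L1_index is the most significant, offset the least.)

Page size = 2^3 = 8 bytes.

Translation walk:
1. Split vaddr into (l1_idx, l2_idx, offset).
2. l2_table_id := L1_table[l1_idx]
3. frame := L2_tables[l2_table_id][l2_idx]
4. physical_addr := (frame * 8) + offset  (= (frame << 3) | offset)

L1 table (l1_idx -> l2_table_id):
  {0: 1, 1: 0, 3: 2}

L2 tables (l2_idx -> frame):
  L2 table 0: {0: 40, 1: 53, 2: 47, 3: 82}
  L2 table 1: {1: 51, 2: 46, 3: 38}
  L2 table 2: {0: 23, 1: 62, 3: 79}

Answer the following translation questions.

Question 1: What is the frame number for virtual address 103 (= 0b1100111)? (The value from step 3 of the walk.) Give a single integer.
Answer: 23

Derivation:
vaddr = 103: l1_idx=3, l2_idx=0
L1[3] = 2; L2[2][0] = 23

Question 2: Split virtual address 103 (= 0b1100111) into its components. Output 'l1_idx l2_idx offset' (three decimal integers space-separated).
Answer: 3 0 7

Derivation:
vaddr = 103 = 0b1100111
  top 2 bits -> l1_idx = 3
  next 2 bits -> l2_idx = 0
  bottom 3 bits -> offset = 7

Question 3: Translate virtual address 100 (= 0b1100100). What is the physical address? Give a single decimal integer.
vaddr = 100 = 0b1100100
Split: l1_idx=3, l2_idx=0, offset=4
L1[3] = 2
L2[2][0] = 23
paddr = 23 * 8 + 4 = 188

Answer: 188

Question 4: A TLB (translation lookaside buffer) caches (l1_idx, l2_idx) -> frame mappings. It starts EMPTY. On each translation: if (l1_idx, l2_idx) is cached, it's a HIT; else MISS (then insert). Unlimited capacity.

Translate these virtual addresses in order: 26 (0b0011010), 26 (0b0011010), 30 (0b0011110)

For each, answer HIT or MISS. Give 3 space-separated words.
vaddr=26: (0,3) not in TLB -> MISS, insert
vaddr=26: (0,3) in TLB -> HIT
vaddr=30: (0,3) in TLB -> HIT

Answer: MISS HIT HIT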